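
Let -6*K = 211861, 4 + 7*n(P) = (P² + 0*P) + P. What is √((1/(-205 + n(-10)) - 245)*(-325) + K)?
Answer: √2903300891634/8094 ≈ 210.51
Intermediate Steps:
n(P) = -4/7 + P/7 + P²/7 (n(P) = -4/7 + ((P² + 0*P) + P)/7 = -4/7 + ((P² + 0) + P)/7 = -4/7 + (P² + P)/7 = -4/7 + (P + P²)/7 = -4/7 + (P/7 + P²/7) = -4/7 + P/7 + P²/7)
K = -211861/6 (K = -⅙*211861 = -211861/6 ≈ -35310.)
√((1/(-205 + n(-10)) - 245)*(-325) + K) = √((1/(-205 + (-4/7 + (⅐)*(-10) + (⅐)*(-10)²)) - 245)*(-325) - 211861/6) = √((1/(-205 + (-4/7 - 10/7 + (⅐)*100)) - 245)*(-325) - 211861/6) = √((1/(-205 + (-4/7 - 10/7 + 100/7)) - 245)*(-325) - 211861/6) = √((1/(-205 + 86/7) - 245)*(-325) - 211861/6) = √((1/(-1349/7) - 245)*(-325) - 211861/6) = √((-7/1349 - 245)*(-325) - 211861/6) = √(-330512/1349*(-325) - 211861/6) = √(107416400/1349 - 211861/6) = √(358697911/8094) = √2903300891634/8094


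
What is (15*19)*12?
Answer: 3420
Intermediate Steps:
(15*19)*12 = 285*12 = 3420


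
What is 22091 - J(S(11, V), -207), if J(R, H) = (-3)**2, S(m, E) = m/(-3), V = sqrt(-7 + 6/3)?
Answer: 22082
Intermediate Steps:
V = I*sqrt(5) (V = sqrt(-7 + 6*(1/3)) = sqrt(-7 + 2) = sqrt(-5) = I*sqrt(5) ≈ 2.2361*I)
S(m, E) = -m/3 (S(m, E) = m*(-1/3) = -m/3)
J(R, H) = 9
22091 - J(S(11, V), -207) = 22091 - 1*9 = 22091 - 9 = 22082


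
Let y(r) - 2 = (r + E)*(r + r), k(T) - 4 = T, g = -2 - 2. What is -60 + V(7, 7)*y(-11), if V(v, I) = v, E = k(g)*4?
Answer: 1648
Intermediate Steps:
g = -4
k(T) = 4 + T
E = 0 (E = (4 - 4)*4 = 0*4 = 0)
y(r) = 2 + 2*r**2 (y(r) = 2 + (r + 0)*(r + r) = 2 + r*(2*r) = 2 + 2*r**2)
-60 + V(7, 7)*y(-11) = -60 + 7*(2 + 2*(-11)**2) = -60 + 7*(2 + 2*121) = -60 + 7*(2 + 242) = -60 + 7*244 = -60 + 1708 = 1648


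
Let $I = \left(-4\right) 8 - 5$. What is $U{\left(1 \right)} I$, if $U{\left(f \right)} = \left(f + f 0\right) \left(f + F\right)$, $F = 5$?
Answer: $-222$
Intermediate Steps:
$U{\left(f \right)} = f \left(5 + f\right)$ ($U{\left(f \right)} = \left(f + f 0\right) \left(f + 5\right) = \left(f + 0\right) \left(5 + f\right) = f \left(5 + f\right)$)
$I = -37$ ($I = -32 - 5 = -37$)
$U{\left(1 \right)} I = 1 \left(5 + 1\right) \left(-37\right) = 1 \cdot 6 \left(-37\right) = 6 \left(-37\right) = -222$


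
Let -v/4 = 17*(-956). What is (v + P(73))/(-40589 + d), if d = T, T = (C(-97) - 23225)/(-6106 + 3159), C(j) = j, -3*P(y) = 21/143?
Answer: -27395715739/17101721923 ≈ -1.6019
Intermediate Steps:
P(y) = -7/143
T = 23322/2947 (T = (-97 - 23225)/(-6106 + 3159) = -23322/(-2947) = -23322*(-1/2947) = 23322/2947 ≈ 7.9138)
d = 23322/2947 ≈ 7.9138
v = 65008 (v = -68*(-956) = -4*(-16252) = 65008)
(v + P(73))/(-40589 + d) = (65008 - 7/143)/(-40589 + 23322/2947) = 9296137/(143*(-119592461/2947)) = (9296137/143)*(-2947/119592461) = -27395715739/17101721923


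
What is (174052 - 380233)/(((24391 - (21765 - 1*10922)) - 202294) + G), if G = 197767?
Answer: -2217/97 ≈ -22.856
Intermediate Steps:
(174052 - 380233)/(((24391 - (21765 - 1*10922)) - 202294) + G) = (174052 - 380233)/(((24391 - (21765 - 1*10922)) - 202294) + 197767) = -206181/(((24391 - (21765 - 10922)) - 202294) + 197767) = -206181/(((24391 - 1*10843) - 202294) + 197767) = -206181/(((24391 - 10843) - 202294) + 197767) = -206181/((13548 - 202294) + 197767) = -206181/(-188746 + 197767) = -206181/9021 = -206181*1/9021 = -2217/97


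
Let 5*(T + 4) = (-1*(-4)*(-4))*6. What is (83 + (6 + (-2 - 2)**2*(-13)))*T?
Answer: 13804/5 ≈ 2760.8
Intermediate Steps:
T = -116/5 (T = -4 + ((-1*(-4)*(-4))*6)/5 = -4 + ((4*(-4))*6)/5 = -4 + (-16*6)/5 = -4 + (1/5)*(-96) = -4 - 96/5 = -116/5 ≈ -23.200)
(83 + (6 + (-2 - 2)**2*(-13)))*T = (83 + (6 + (-2 - 2)**2*(-13)))*(-116/5) = (83 + (6 + (-4)**2*(-13)))*(-116/5) = (83 + (6 + 16*(-13)))*(-116/5) = (83 + (6 - 208))*(-116/5) = (83 - 202)*(-116/5) = -119*(-116/5) = 13804/5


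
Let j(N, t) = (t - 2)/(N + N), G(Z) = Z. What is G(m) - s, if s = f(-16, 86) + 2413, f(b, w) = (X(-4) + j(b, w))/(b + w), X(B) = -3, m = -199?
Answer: -292535/112 ≈ -2611.9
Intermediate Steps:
j(N, t) = (-2 + t)/(2*N) (j(N, t) = (-2 + t)/((2*N)) = (-2 + t)*(1/(2*N)) = (-2 + t)/(2*N))
f(b, w) = (-3 + (-2 + w)/(2*b))/(b + w)
s = 270247/112 (s = (½)*(-2 + 86 - 6*(-16))/(-16*(-16 + 86)) + 2413 = (½)*(-1/16)*(-2 + 86 + 96)/70 + 2413 = (½)*(-1/16)*(1/70)*180 + 2413 = -9/112 + 2413 = 270247/112 ≈ 2412.9)
G(m) - s = -199 - 1*270247/112 = -199 - 270247/112 = -292535/112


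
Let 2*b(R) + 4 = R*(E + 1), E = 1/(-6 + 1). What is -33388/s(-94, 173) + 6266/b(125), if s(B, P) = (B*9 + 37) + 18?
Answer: 3279515/18984 ≈ 172.75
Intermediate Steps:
E = -⅕ (E = 1/(-5) = -⅕ ≈ -0.20000)
s(B, P) = 55 + 9*B (s(B, P) = (9*B + 37) + 18 = (37 + 9*B) + 18 = 55 + 9*B)
b(R) = -2 + 2*R/5 (b(R) = -2 + (R*(-⅕ + 1))/2 = -2 + (R*(⅘))/2 = -2 + (4*R/5)/2 = -2 + 2*R/5)
-33388/s(-94, 173) + 6266/b(125) = -33388/(55 + 9*(-94)) + 6266/(-2 + (⅖)*125) = -33388/(55 - 846) + 6266/(-2 + 50) = -33388/(-791) + 6266/48 = -33388*(-1/791) + 6266*(1/48) = 33388/791 + 3133/24 = 3279515/18984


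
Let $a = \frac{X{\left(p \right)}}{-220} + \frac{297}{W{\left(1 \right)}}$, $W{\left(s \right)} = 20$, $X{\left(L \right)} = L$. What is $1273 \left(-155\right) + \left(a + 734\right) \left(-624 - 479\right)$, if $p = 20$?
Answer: $- \frac{225103181}{220} \approx -1.0232 \cdot 10^{6}$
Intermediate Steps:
$a = \frac{3247}{220}$ ($a = \frac{20}{-220} + \frac{297}{20} = 20 \left(- \frac{1}{220}\right) + 297 \cdot \frac{1}{20} = - \frac{1}{11} + \frac{297}{20} = \frac{3247}{220} \approx 14.759$)
$1273 \left(-155\right) + \left(a + 734\right) \left(-624 - 479\right) = 1273 \left(-155\right) + \left(\frac{3247}{220} + 734\right) \left(-624 - 479\right) = -197315 + \frac{164727}{220} \left(-1103\right) = -197315 - \frac{181693881}{220} = - \frac{225103181}{220}$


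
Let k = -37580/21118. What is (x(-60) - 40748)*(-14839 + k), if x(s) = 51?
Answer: 6377374182327/10559 ≈ 6.0398e+8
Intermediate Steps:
k = -18790/10559 (k = -37580*1/21118 = -18790/10559 ≈ -1.7795)
(x(-60) - 40748)*(-14839 + k) = (51 - 40748)*(-14839 - 18790/10559) = -40697*(-156703791/10559) = 6377374182327/10559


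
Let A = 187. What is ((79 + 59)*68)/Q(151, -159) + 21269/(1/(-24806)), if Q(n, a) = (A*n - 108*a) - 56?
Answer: -23928189001958/45353 ≈ -5.2760e+8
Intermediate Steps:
Q(n, a) = -56 - 108*a + 187*n (Q(n, a) = (187*n - 108*a) - 56 = (-108*a + 187*n) - 56 = -56 - 108*a + 187*n)
((79 + 59)*68)/Q(151, -159) + 21269/(1/(-24806)) = ((79 + 59)*68)/(-56 - 108*(-159) + 187*151) + 21269/(1/(-24806)) = (138*68)/(-56 + 17172 + 28237) + 21269/(-1/24806) = 9384/45353 + 21269*(-24806) = 9384*(1/45353) - 527598814 = 9384/45353 - 527598814 = -23928189001958/45353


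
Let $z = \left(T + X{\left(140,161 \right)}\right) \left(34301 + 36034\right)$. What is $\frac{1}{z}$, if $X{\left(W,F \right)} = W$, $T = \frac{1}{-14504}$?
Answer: $\frac{14504}{142819367265} \approx 1.0155 \cdot 10^{-7}$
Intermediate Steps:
$T = - \frac{1}{14504} \approx -6.8947 \cdot 10^{-5}$
$z = \frac{142819367265}{14504}$ ($z = \left(- \frac{1}{14504} + 140\right) \left(34301 + 36034\right) = \frac{2030559}{14504} \cdot 70335 = \frac{142819367265}{14504} \approx 9.8469 \cdot 10^{6}$)
$\frac{1}{z} = \frac{1}{\frac{142819367265}{14504}} = \frac{14504}{142819367265}$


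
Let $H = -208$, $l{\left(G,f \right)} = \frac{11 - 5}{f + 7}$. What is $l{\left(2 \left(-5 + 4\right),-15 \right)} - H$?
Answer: $\frac{829}{4} \approx 207.25$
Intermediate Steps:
$l{\left(G,f \right)} = \frac{6}{7 + f}$
$l{\left(2 \left(-5 + 4\right),-15 \right)} - H = \frac{6}{7 - 15} - -208 = \frac{6}{-8} + 208 = 6 \left(- \frac{1}{8}\right) + 208 = - \frac{3}{4} + 208 = \frac{829}{4}$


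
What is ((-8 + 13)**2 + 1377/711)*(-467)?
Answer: -993776/79 ≈ -12579.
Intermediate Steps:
((-8 + 13)**2 + 1377/711)*(-467) = (5**2 + 1377*(1/711))*(-467) = (25 + 153/79)*(-467) = (2128/79)*(-467) = -993776/79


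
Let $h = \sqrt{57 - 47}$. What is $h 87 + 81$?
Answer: $81 + 87 \sqrt{10} \approx 356.12$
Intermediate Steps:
$h = \sqrt{10} \approx 3.1623$
$h 87 + 81 = \sqrt{10} \cdot 87 + 81 = 87 \sqrt{10} + 81 = 81 + 87 \sqrt{10}$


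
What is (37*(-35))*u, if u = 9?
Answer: -11655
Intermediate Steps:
(37*(-35))*u = (37*(-35))*9 = -1295*9 = -11655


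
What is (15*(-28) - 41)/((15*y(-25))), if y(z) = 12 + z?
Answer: 461/195 ≈ 2.3641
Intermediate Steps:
(15*(-28) - 41)/((15*y(-25))) = (15*(-28) - 41)/((15*(12 - 25))) = (-420 - 41)/((15*(-13))) = -461/(-195) = -461*(-1/195) = 461/195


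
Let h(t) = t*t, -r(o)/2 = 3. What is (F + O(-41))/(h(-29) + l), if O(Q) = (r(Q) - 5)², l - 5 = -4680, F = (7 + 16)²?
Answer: -325/1917 ≈ -0.16954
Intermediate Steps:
F = 529 (F = 23² = 529)
r(o) = -6 (r(o) = -2*3 = -6)
l = -4675 (l = 5 - 4680 = -4675)
O(Q) = 121 (O(Q) = (-6 - 5)² = (-11)² = 121)
h(t) = t²
(F + O(-41))/(h(-29) + l) = (529 + 121)/((-29)² - 4675) = 650/(841 - 4675) = 650/(-3834) = 650*(-1/3834) = -325/1917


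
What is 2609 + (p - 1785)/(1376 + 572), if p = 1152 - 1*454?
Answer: 5081245/1948 ≈ 2608.4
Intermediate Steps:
p = 698 (p = 1152 - 454 = 698)
2609 + (p - 1785)/(1376 + 572) = 2609 + (698 - 1785)/(1376 + 572) = 2609 - 1087/1948 = 5081245/1948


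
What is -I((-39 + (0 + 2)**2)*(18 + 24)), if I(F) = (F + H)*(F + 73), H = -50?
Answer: -2123440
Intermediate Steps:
I(F) = (-50 + F)*(73 + F) (I(F) = (F - 50)*(F + 73) = (-50 + F)*(73 + F))
-I((-39 + (0 + 2)**2)*(18 + 24)) = -(-3650 + ((-39 + (0 + 2)**2)*(18 + 24))**2 + 23*((-39 + (0 + 2)**2)*(18 + 24))) = -(-3650 + ((-39 + 2**2)*42)**2 + 23*((-39 + 2**2)*42)) = -(-3650 + ((-39 + 4)*42)**2 + 23*((-39 + 4)*42)) = -(-3650 + (-35*42)**2 + 23*(-35*42)) = -(-3650 + (-1470)**2 + 23*(-1470)) = -(-3650 + 2160900 - 33810) = -1*2123440 = -2123440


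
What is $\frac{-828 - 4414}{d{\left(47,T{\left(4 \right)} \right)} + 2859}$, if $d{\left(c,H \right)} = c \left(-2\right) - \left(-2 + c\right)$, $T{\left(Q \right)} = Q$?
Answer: $- \frac{2621}{1360} \approx -1.9272$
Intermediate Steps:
$d{\left(c,H \right)} = 2 - 3 c$ ($d{\left(c,H \right)} = - 2 c - \left(-2 + c\right) = 2 - 3 c$)
$\frac{-828 - 4414}{d{\left(47,T{\left(4 \right)} \right)} + 2859} = \frac{-828 - 4414}{\left(2 - 141\right) + 2859} = - \frac{5242}{\left(2 - 141\right) + 2859} = - \frac{5242}{-139 + 2859} = - \frac{5242}{2720} = \left(-5242\right) \frac{1}{2720} = - \frac{2621}{1360}$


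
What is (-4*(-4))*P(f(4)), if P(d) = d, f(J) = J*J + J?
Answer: 320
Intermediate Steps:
f(J) = J + J² (f(J) = J² + J = J + J²)
(-4*(-4))*P(f(4)) = (-4*(-4))*(4*(1 + 4)) = 16*(4*5) = 16*20 = 320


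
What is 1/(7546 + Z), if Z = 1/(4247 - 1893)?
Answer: 2354/17763285 ≈ 0.00013252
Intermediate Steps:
Z = 1/2354 ≈ 0.00042481
1/(7546 + Z) = 1/(7546 + 1/2354) = 1/(17763285/2354) = 2354/17763285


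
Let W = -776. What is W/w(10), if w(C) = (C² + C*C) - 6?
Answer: -4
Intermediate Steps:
w(C) = -6 + 2*C² (w(C) = (C² + C²) - 6 = 2*C² - 6 = -6 + 2*C²)
W/w(10) = -776/(-6 + 2*10²) = -776/(-6 + 2*100) = -776/(-6 + 200) = -776/194 = -776*1/194 = -4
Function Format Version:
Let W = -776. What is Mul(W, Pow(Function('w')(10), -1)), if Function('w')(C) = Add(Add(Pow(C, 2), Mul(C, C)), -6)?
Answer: -4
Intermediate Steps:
Function('w')(C) = Add(-6, Mul(2, Pow(C, 2))) (Function('w')(C) = Add(Add(Pow(C, 2), Pow(C, 2)), -6) = Add(Mul(2, Pow(C, 2)), -6) = Add(-6, Mul(2, Pow(C, 2))))
Mul(W, Pow(Function('w')(10), -1)) = Mul(-776, Pow(Add(-6, Mul(2, Pow(10, 2))), -1)) = Mul(-776, Pow(Add(-6, Mul(2, 100)), -1)) = Mul(-776, Pow(Add(-6, 200), -1)) = Mul(-776, Pow(194, -1)) = Mul(-776, Rational(1, 194)) = -4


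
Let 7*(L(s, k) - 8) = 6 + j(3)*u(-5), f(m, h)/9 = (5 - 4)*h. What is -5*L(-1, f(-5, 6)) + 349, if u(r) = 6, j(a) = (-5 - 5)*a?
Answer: 3033/7 ≈ 433.29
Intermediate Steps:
f(m, h) = 9*h (f(m, h) = 9*((5 - 4)*h) = 9*(1*h) = 9*h)
j(a) = -10*a
L(s, k) = -118/7 (L(s, k) = 8 + (6 - 10*3*6)/7 = 8 + (6 - 30*6)/7 = 8 + (6 - 180)/7 = 8 + (⅐)*(-174) = 8 - 174/7 = -118/7)
-5*L(-1, f(-5, 6)) + 349 = -5*(-118/7) + 349 = 590/7 + 349 = 3033/7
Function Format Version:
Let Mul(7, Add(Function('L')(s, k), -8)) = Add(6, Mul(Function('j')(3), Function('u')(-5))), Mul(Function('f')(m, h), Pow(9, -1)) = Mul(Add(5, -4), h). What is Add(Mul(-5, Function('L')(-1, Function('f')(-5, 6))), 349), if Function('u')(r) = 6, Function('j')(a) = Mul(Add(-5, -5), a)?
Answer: Rational(3033, 7) ≈ 433.29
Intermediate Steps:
Function('f')(m, h) = Mul(9, h) (Function('f')(m, h) = Mul(9, Mul(Add(5, -4), h)) = Mul(9, Mul(1, h)) = Mul(9, h))
Function('j')(a) = Mul(-10, a)
Function('L')(s, k) = Rational(-118, 7) (Function('L')(s, k) = Add(8, Mul(Rational(1, 7), Add(6, Mul(Mul(-10, 3), 6)))) = Add(8, Mul(Rational(1, 7), Add(6, Mul(-30, 6)))) = Add(8, Mul(Rational(1, 7), Add(6, -180))) = Add(8, Mul(Rational(1, 7), -174)) = Add(8, Rational(-174, 7)) = Rational(-118, 7))
Add(Mul(-5, Function('L')(-1, Function('f')(-5, 6))), 349) = Add(Mul(-5, Rational(-118, 7)), 349) = Add(Rational(590, 7), 349) = Rational(3033, 7)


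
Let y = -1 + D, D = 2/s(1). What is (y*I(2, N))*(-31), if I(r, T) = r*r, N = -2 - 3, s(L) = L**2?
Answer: -124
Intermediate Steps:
N = -5
D = 2 (D = 2/(1**2) = 2/1 = 2*1 = 2)
I(r, T) = r**2
y = 1 (y = -1 + 2 = 1)
(y*I(2, N))*(-31) = (1*2**2)*(-31) = (1*4)*(-31) = 4*(-31) = -124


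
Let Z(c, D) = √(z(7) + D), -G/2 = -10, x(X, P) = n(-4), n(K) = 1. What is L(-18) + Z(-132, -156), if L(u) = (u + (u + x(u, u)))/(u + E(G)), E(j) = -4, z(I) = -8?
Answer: 35/22 + 2*I*√41 ≈ 1.5909 + 12.806*I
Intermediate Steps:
x(X, P) = 1
G = 20 (G = -2*(-10) = 20)
L(u) = (1 + 2*u)/(-4 + u) (L(u) = (u + (u + 1))/(u - 4) = (u + (1 + u))/(-4 + u) = (1 + 2*u)/(-4 + u))
Z(c, D) = √(-8 + D)
L(-18) + Z(-132, -156) = (1 + 2*(-18))/(-4 - 18) + √(-8 - 156) = (1 - 36)/(-22) + √(-164) = -1/22*(-35) + 2*I*√41 = 35/22 + 2*I*√41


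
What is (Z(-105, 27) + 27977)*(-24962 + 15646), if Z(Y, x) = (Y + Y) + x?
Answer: -258928904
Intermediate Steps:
Z(Y, x) = x + 2*Y (Z(Y, x) = 2*Y + x = x + 2*Y)
(Z(-105, 27) + 27977)*(-24962 + 15646) = ((27 + 2*(-105)) + 27977)*(-24962 + 15646) = ((27 - 210) + 27977)*(-9316) = (-183 + 27977)*(-9316) = 27794*(-9316) = -258928904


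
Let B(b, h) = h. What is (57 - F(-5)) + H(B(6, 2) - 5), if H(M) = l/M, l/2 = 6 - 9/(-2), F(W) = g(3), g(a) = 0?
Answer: 50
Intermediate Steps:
F(W) = 0
l = 21 (l = 2*(6 - 9/(-2)) = 2*(6 - 9*(-½)) = 2*(6 + 9/2) = 2*(21/2) = 21)
H(M) = 21/M
(57 - F(-5)) + H(B(6, 2) - 5) = (57 - 1*0) + 21/(2 - 5) = (57 + 0) + 21/(-3) = 57 + 21*(-⅓) = 57 - 7 = 50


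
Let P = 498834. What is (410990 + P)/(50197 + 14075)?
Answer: 56864/4017 ≈ 14.156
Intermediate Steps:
(410990 + P)/(50197 + 14075) = (410990 + 498834)/(50197 + 14075) = 909824/64272 = 909824*(1/64272) = 56864/4017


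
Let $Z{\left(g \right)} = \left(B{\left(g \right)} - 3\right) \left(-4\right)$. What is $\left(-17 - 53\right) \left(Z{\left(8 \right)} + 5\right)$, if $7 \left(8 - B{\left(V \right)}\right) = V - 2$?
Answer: $810$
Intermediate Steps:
$B{\left(V \right)} = \frac{58}{7} - \frac{V}{7}$ ($B{\left(V \right)} = 8 - \frac{V - 2}{7} = 8 - \frac{-2 + V}{7} = 8 - \left(- \frac{2}{7} + \frac{V}{7}\right) = \frac{58}{7} - \frac{V}{7}$)
$Z{\left(g \right)} = - \frac{148}{7} + \frac{4 g}{7}$ ($Z{\left(g \right)} = \left(\left(\frac{58}{7} - \frac{g}{7}\right) - 3\right) \left(-4\right) = \left(\frac{37}{7} - \frac{g}{7}\right) \left(-4\right) = - \frac{148}{7} + \frac{4 g}{7}$)
$\left(-17 - 53\right) \left(Z{\left(8 \right)} + 5\right) = \left(-17 - 53\right) \left(\left(- \frac{148}{7} + \frac{4}{7} \cdot 8\right) + 5\right) = \left(-17 - 53\right) \left(\left(- \frac{148}{7} + \frac{32}{7}\right) + 5\right) = - 70 \left(- \frac{116}{7} + 5\right) = \left(-70\right) \left(- \frac{81}{7}\right) = 810$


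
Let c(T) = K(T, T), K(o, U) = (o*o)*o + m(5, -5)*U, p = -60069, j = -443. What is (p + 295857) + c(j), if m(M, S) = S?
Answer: -86700304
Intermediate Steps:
K(o, U) = o**3 - 5*U (K(o, U) = (o*o)*o - 5*U = o**2*o - 5*U = o**3 - 5*U)
c(T) = T**3 - 5*T
(p + 295857) + c(j) = (-60069 + 295857) - 443*(-5 + (-443)**2) = 235788 - 443*(-5 + 196249) = 235788 - 443*196244 = 235788 - 86936092 = -86700304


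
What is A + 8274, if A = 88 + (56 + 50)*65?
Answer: 15252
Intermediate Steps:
A = 6978 (A = 88 + 106*65 = 88 + 6890 = 6978)
A + 8274 = 6978 + 8274 = 15252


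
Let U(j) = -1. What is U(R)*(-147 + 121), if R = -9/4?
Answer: 26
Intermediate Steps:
R = -9/4 (R = -9*1/4 = -9/4 ≈ -2.2500)
U(R)*(-147 + 121) = -(-147 + 121) = -1*(-26) = 26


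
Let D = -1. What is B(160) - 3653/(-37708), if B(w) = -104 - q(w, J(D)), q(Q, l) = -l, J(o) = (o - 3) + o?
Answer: -4106519/37708 ≈ -108.90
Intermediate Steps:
J(o) = -3 + 2*o (J(o) = (-3 + o) + o = -3 + 2*o)
B(w) = -109 (B(w) = -104 - (-1)*(-3 + 2*(-1)) = -104 - (-1)*(-3 - 2) = -104 - (-1)*(-5) = -104 - 1*5 = -104 - 5 = -109)
B(160) - 3653/(-37708) = -109 - 3653/(-37708) = -109 - 3653*(-1/37708) = -109 + 3653/37708 = -4106519/37708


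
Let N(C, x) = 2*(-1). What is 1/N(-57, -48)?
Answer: -1/2 ≈ -0.50000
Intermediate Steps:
N(C, x) = -2
1/N(-57, -48) = 1/(-2) = -1/2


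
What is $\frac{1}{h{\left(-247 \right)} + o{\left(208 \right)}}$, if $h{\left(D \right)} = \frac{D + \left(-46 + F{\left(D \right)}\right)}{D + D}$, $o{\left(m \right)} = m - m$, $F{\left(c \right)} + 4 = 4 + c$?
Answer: $\frac{247}{270} \approx 0.91481$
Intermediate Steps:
$F{\left(c \right)} = c$ ($F{\left(c \right)} = -4 + \left(4 + c\right) = c$)
$o{\left(m \right)} = 0$
$h{\left(D \right)} = \frac{-46 + 2 D}{2 D}$ ($h{\left(D \right)} = \frac{D + \left(-46 + D\right)}{D + D} = \frac{-46 + 2 D}{2 D}$)
$\frac{1}{h{\left(-247 \right)} + o{\left(208 \right)}} = \frac{1}{\frac{-23 - 247}{-247} + 0} = \frac{1}{\left(- \frac{1}{247}\right) \left(-270\right) + 0} = \frac{1}{\frac{270}{247} + 0} = \frac{1}{\frac{270}{247}} = \frac{247}{270}$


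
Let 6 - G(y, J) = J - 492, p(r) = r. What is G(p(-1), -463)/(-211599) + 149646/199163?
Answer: 31473548311/42142691637 ≈ 0.74683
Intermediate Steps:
G(y, J) = 498 - J (G(y, J) = 6 - (J - 492) = 6 - (-492 + J) = 6 + (492 - J) = 498 - J)
G(p(-1), -463)/(-211599) + 149646/199163 = (498 - 1*(-463))/(-211599) + 149646/199163 = (498 + 463)*(-1/211599) + 149646*(1/199163) = 961*(-1/211599) + 149646/199163 = -961/211599 + 149646/199163 = 31473548311/42142691637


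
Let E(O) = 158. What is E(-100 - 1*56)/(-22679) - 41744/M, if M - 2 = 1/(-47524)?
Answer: -44991564469650/2155570913 ≈ -20872.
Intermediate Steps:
M = 95047/47524 (M = 2 + 1/(-47524) = 2 - 1/47524 = 95047/47524 ≈ 2.0000)
E(-100 - 1*56)/(-22679) - 41744/M = 158/(-22679) - 41744/95047/47524 = 158*(-1/22679) - 41744*47524/95047 = -158/22679 - 1983841856/95047 = -44991564469650/2155570913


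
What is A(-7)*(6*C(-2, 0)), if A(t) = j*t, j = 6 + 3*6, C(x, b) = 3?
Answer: -3024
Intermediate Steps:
j = 24 (j = 6 + 18 = 24)
A(t) = 24*t
A(-7)*(6*C(-2, 0)) = (24*(-7))*(6*3) = -168*18 = -3024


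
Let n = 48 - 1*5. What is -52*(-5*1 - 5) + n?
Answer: 563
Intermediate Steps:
n = 43 (n = 48 - 5 = 43)
-52*(-5*1 - 5) + n = -52*(-5*1 - 5) + 43 = -52*(-5 - 5) + 43 = -52*(-10) + 43 = 520 + 43 = 563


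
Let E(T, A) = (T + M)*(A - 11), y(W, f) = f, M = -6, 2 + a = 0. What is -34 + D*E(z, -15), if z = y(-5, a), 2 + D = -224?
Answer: -47042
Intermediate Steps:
a = -2 (a = -2 + 0 = -2)
D = -226 (D = -2 - 224 = -226)
z = -2
E(T, A) = (-11 + A)*(-6 + T) (E(T, A) = (T - 6)*(A - 11) = (-6 + T)*(-11 + A) = (-11 + A)*(-6 + T))
-34 + D*E(z, -15) = -34 - 226*(66 - 11*(-2) - 6*(-15) - 15*(-2)) = -34 - 226*(66 + 22 + 90 + 30) = -34 - 226*208 = -34 - 47008 = -47042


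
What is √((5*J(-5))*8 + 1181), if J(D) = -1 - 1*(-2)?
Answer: √1221 ≈ 34.943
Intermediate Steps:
J(D) = 1 (J(D) = -1 + 2 = 1)
√((5*J(-5))*8 + 1181) = √((5*1)*8 + 1181) = √(5*8 + 1181) = √(40 + 1181) = √1221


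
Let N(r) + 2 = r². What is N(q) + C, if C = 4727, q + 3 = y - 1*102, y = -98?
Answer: 45934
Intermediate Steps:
q = -203 (q = -3 + (-98 - 1*102) = -3 + (-98 - 102) = -3 - 200 = -203)
N(r) = -2 + r²
N(q) + C = (-2 + (-203)²) + 4727 = (-2 + 41209) + 4727 = 41207 + 4727 = 45934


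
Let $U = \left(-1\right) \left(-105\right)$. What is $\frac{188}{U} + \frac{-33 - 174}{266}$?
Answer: $\frac{577}{570} \approx 1.0123$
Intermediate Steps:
$U = 105$
$\frac{188}{U} + \frac{-33 - 174}{266} = \frac{188}{105} + \frac{-33 - 174}{266} = 188 \cdot \frac{1}{105} - \frac{207}{266} = \frac{188}{105} - \frac{207}{266} = \frac{577}{570}$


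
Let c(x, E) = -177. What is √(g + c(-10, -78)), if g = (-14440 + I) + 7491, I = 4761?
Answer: I*√2365 ≈ 48.631*I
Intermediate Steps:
g = -2188 (g = (-14440 + 4761) + 7491 = -9679 + 7491 = -2188)
√(g + c(-10, -78)) = √(-2188 - 177) = √(-2365) = I*√2365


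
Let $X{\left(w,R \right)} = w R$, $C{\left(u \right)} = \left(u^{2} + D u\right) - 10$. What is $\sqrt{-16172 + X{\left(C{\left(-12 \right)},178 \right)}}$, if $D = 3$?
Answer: $2 \sqrt{318} \approx 35.665$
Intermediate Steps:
$C{\left(u \right)} = -10 + u^{2} + 3 u$ ($C{\left(u \right)} = \left(u^{2} + 3 u\right) - 10 = -10 + u^{2} + 3 u$)
$X{\left(w,R \right)} = R w$
$\sqrt{-16172 + X{\left(C{\left(-12 \right)},178 \right)}} = \sqrt{-16172 + 178 \left(-10 + \left(-12\right)^{2} + 3 \left(-12\right)\right)} = \sqrt{-16172 + 178 \left(-10 + 144 - 36\right)} = \sqrt{-16172 + 178 \cdot 98} = \sqrt{-16172 + 17444} = \sqrt{1272} = 2 \sqrt{318}$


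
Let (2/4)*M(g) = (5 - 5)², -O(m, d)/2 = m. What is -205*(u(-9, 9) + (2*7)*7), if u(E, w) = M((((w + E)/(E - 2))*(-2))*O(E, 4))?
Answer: -20090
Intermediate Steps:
O(m, d) = -2*m
M(g) = 0 (M(g) = 2*(5 - 5)² = 2*0² = 2*0 = 0)
u(E, w) = 0
-205*(u(-9, 9) + (2*7)*7) = -205*(0 + (2*7)*7) = -205*(0 + 14*7) = -205*(0 + 98) = -205*98 = -20090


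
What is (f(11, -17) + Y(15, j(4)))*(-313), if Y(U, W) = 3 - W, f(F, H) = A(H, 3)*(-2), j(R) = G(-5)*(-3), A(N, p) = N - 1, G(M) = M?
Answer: -7512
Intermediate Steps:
A(N, p) = -1 + N
j(R) = 15 (j(R) = -5*(-3) = 15)
f(F, H) = 2 - 2*H (f(F, H) = (-1 + H)*(-2) = 2 - 2*H)
(f(11, -17) + Y(15, j(4)))*(-313) = ((2 - 2*(-17)) + (3 - 1*15))*(-313) = ((2 + 34) + (3 - 15))*(-313) = (36 - 12)*(-313) = 24*(-313) = -7512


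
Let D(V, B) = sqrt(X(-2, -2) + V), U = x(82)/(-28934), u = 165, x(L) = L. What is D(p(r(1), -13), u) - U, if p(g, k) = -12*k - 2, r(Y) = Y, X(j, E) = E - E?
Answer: 41/14467 + sqrt(154) ≈ 12.413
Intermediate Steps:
X(j, E) = 0
p(g, k) = -2 - 12*k
U = -41/14467 (U = 82/(-28934) = 82*(-1/28934) = -41/14467 ≈ -0.0028340)
D(V, B) = sqrt(V) (D(V, B) = sqrt(0 + V) = sqrt(V))
D(p(r(1), -13), u) - U = sqrt(-2 - 12*(-13)) - 1*(-41/14467) = sqrt(-2 + 156) + 41/14467 = sqrt(154) + 41/14467 = 41/14467 + sqrt(154)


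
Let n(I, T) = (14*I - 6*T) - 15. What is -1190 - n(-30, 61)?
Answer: -389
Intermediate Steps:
n(I, T) = -15 - 6*T + 14*I (n(I, T) = (-6*T + 14*I) - 15 = -15 - 6*T + 14*I)
-1190 - n(-30, 61) = -1190 - (-15 - 6*61 + 14*(-30)) = -1190 - (-15 - 366 - 420) = -1190 - 1*(-801) = -1190 + 801 = -389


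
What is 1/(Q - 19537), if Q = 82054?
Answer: 1/62517 ≈ 1.5996e-5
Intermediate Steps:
1/(Q - 19537) = 1/(82054 - 19537) = 1/62517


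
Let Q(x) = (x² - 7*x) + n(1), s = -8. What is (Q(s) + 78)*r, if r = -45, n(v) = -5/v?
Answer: -8685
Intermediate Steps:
Q(x) = -5 + x² - 7*x (Q(x) = (x² - 7*x) - 5/1 = (x² - 7*x) - 5*1 = (x² - 7*x) - 5 = -5 + x² - 7*x)
(Q(s) + 78)*r = ((-5 + (-8)² - 7*(-8)) + 78)*(-45) = ((-5 + 64 + 56) + 78)*(-45) = (115 + 78)*(-45) = 193*(-45) = -8685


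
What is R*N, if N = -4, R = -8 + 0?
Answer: 32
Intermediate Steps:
R = -8
R*N = -8*(-4) = 32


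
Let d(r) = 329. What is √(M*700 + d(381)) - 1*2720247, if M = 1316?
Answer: -2720247 + √921529 ≈ -2.7193e+6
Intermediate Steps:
√(M*700 + d(381)) - 1*2720247 = √(1316*700 + 329) - 1*2720247 = √(921200 + 329) - 2720247 = √921529 - 2720247 = -2720247 + √921529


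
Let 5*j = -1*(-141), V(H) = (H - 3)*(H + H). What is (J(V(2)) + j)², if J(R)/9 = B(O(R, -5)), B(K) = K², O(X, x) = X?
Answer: 741321/25 ≈ 29653.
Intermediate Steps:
V(H) = 2*H*(-3 + H) (V(H) = (-3 + H)*(2*H) = 2*H*(-3 + H))
J(R) = 9*R²
j = 141/5 (j = (-1*(-141))/5 = (⅕)*141 = 141/5 ≈ 28.200)
(J(V(2)) + j)² = (9*(2*2*(-3 + 2))² + 141/5)² = (9*(2*2*(-1))² + 141/5)² = (9*(-4)² + 141/5)² = (9*16 + 141/5)² = (144 + 141/5)² = (861/5)² = 741321/25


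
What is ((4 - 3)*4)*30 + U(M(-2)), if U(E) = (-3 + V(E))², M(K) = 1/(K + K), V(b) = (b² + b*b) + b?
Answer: 8305/64 ≈ 129.77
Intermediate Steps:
V(b) = b + 2*b² (V(b) = (b² + b²) + b = 2*b² + b = b + 2*b²)
M(K) = 1/(2*K)
U(E) = (-3 + E*(1 + 2*E))²
((4 - 3)*4)*30 + U(M(-2)) = ((4 - 3)*4)*30 + (-3 + ((½)/(-2))*(1 + 2*((½)/(-2))))² = (1*4)*30 + (-3 + ((½)*(-½))*(1 + 2*((½)*(-½))))² = 4*30 + (-3 - (1 + 2*(-¼))/4)² = 120 + (-3 - (1 - ½)/4)² = 120 + (-3 - ¼*½)² = 120 + (-3 - ⅛)² = 120 + (-25/8)² = 120 + 625/64 = 8305/64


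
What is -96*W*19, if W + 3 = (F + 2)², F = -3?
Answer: 3648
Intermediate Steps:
W = -2 (W = -3 + (-3 + 2)² = -3 + (-1)² = -3 + 1 = -2)
-96*W*19 = -96*(-2)*19 = 192*19 = 3648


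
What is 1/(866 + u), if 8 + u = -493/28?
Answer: 28/23531 ≈ 0.0011899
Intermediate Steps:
u = -717/28 (u = -8 - 493/28 = -717/28 ≈ -25.607)
1/(866 + u) = 1/(866 - 717/28) = 1/(23531/28) = 28/23531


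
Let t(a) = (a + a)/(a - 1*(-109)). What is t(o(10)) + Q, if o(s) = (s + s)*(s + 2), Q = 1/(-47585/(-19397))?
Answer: 29610353/16607165 ≈ 1.7830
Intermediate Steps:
Q = 19397/47585 (Q = 1/(-47585*(-1/19397)) = 1/(47585/19397) = 19397/47585 ≈ 0.40763)
o(s) = 2*s*(2 + s) (o(s) = (2*s)*(2 + s) = 2*s*(2 + s))
t(a) = 2*a/(109 + a) (t(a) = (2*a)/(a + 109) = (2*a)/(109 + a) = 2*a/(109 + a))
t(o(10)) + Q = 2*(2*10*(2 + 10))/(109 + 2*10*(2 + 10)) + 19397/47585 = 2*(2*10*12)/(109 + 2*10*12) + 19397/47585 = 2*240/(109 + 240) + 19397/47585 = 2*240/349 + 19397/47585 = 2*240*(1/349) + 19397/47585 = 480/349 + 19397/47585 = 29610353/16607165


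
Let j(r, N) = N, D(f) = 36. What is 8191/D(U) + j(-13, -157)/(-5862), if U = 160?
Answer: 8003549/35172 ≈ 227.55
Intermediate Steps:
8191/D(U) + j(-13, -157)/(-5862) = 8191/36 - 157/(-5862) = 8191*(1/36) - 157*(-1/5862) = 8191/36 + 157/5862 = 8003549/35172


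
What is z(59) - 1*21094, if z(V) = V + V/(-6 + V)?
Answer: -1114796/53 ≈ -21034.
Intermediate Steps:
z(59) - 1*21094 = 59*(-5 + 59)/(-6 + 59) - 1*21094 = 59*54/53 - 21094 = 59*(1/53)*54 - 21094 = 3186/53 - 21094 = -1114796/53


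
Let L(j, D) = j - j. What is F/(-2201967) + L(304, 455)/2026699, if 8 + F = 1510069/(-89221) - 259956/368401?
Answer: 8509669787/731077635322793 ≈ 1.1640e-5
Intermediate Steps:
L(j, D) = 0
F = -76587028083/2988100511 (F = -8 + (1510069/(-89221) - 259956/368401) = -8 + (1510069*(-1/89221) - 259956*1/368401) = -8 + (-137279/8111 - 259956/368401) = -8 - 52682223995/2988100511 = -76587028083/2988100511 ≈ -25.631)
F/(-2201967) + L(304, 455)/2026699 = -76587028083/2988100511/(-2201967) + 0/2026699 = -76587028083/2988100511*(-1/2201967) + 0*(1/2026699) = 8509669787/731077635322793 + 0 = 8509669787/731077635322793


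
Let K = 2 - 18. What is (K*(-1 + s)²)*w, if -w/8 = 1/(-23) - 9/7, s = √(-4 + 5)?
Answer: 0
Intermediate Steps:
s = 1 (s = √1 = 1)
w = 1712/161 (w = -8*(1/(-23) - 9/7) = -8*(1*(-1/23) - 9*⅐) = -8*(-1/23 - 9/7) = -8*(-214/161) = 1712/161 ≈ 10.634)
K = -16
(K*(-1 + s)²)*w = -16*(-1 + 1)²*(1712/161) = -16*0²*(1712/161) = -16*0*(1712/161) = 0*(1712/161) = 0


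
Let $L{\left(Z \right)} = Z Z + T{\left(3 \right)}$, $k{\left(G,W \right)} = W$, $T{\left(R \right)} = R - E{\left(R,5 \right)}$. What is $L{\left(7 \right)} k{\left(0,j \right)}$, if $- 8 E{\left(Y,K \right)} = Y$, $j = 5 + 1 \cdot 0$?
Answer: $\frac{2095}{8} \approx 261.88$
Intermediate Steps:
$j = 5$ ($j = 5 + 0 = 5$)
$E{\left(Y,K \right)} = - \frac{Y}{8}$
$T{\left(R \right)} = \frac{9 R}{8}$ ($T{\left(R \right)} = R - - \frac{R}{8} = R + \frac{R}{8} = \frac{9 R}{8}$)
$L{\left(Z \right)} = \frac{27}{8} + Z^{2}$ ($L{\left(Z \right)} = Z Z + \frac{9}{8} \cdot 3 = Z^{2} + \frac{27}{8} = \frac{27}{8} + Z^{2}$)
$L{\left(7 \right)} k{\left(0,j \right)} = \left(\frac{27}{8} + 7^{2}\right) 5 = \left(\frac{27}{8} + 49\right) 5 = \frac{419}{8} \cdot 5 = \frac{2095}{8}$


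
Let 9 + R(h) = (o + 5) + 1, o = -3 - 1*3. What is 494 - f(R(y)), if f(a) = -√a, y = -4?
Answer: 494 + 3*I ≈ 494.0 + 3.0*I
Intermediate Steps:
o = -6 (o = -3 - 3 = -6)
R(h) = -9 (R(h) = -9 + ((-6 + 5) + 1) = -9 + (-1 + 1) = -9 + 0 = -9)
494 - f(R(y)) = 494 - (-1)*√(-9) = 494 - (-1)*3*I = 494 - (-3)*I = 494 + 3*I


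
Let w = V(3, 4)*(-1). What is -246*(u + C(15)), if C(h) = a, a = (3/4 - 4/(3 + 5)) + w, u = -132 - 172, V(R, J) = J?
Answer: 151413/2 ≈ 75707.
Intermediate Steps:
u = -304
w = -4 (w = 4*(-1) = -4)
a = -15/4 (a = (3/4 - 4/(3 + 5)) - 4 = (3*(¼) - 4/8) - 4 = (¾ - 4*⅛) - 4 = (¾ - ½) - 4 = ¼ - 4 = -15/4 ≈ -3.7500)
C(h) = -15/4
-246*(u + C(15)) = -246*(-304 - 15/4) = -246*(-1231/4) = 151413/2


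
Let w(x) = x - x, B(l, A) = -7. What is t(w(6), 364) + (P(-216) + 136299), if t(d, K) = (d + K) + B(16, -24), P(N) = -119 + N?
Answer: 136321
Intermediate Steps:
w(x) = 0
t(d, K) = -7 + K + d (t(d, K) = (d + K) - 7 = (K + d) - 7 = -7 + K + d)
t(w(6), 364) + (P(-216) + 136299) = (-7 + 364 + 0) + ((-119 - 216) + 136299) = 357 + (-335 + 136299) = 357 + 135964 = 136321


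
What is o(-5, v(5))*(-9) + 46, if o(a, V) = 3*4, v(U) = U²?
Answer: -62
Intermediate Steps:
o(a, V) = 12
o(-5, v(5))*(-9) + 46 = 12*(-9) + 46 = -108 + 46 = -62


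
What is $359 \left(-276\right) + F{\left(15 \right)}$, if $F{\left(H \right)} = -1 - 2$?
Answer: $-99087$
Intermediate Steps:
$F{\left(H \right)} = -3$ ($F{\left(H \right)} = -1 - 2 = -3$)
$359 \left(-276\right) + F{\left(15 \right)} = 359 \left(-276\right) - 3 = -99084 - 3 = -99087$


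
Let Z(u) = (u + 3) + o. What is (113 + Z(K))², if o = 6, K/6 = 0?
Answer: 14884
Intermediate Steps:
K = 0 (K = 6*0 = 0)
Z(u) = 9 + u (Z(u) = (u + 3) + 6 = (3 + u) + 6 = 9 + u)
(113 + Z(K))² = (113 + (9 + 0))² = (113 + 9)² = 122² = 14884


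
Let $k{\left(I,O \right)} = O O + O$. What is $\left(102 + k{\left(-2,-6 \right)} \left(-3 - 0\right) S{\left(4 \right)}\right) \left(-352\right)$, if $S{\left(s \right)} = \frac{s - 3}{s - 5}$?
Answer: $-67584$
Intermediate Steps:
$S{\left(s \right)} = \frac{-3 + s}{-5 + s}$
$k{\left(I,O \right)} = O + O^{2}$ ($k{\left(I,O \right)} = O^{2} + O = O + O^{2}$)
$\left(102 + k{\left(-2,-6 \right)} \left(-3 - 0\right) S{\left(4 \right)}\right) \left(-352\right) = \left(102 + - 6 \left(1 - 6\right) \left(-3 - 0\right) \frac{-3 + 4}{-5 + 4}\right) \left(-352\right) = \left(102 + \left(-6\right) \left(-5\right) \left(-3 + 0\right) \frac{1}{-1} \cdot 1\right) \left(-352\right) = \left(102 + 30 \left(- 3 \left(\left(-1\right) 1\right)\right)\right) \left(-352\right) = \left(102 + 30 \left(\left(-3\right) \left(-1\right)\right)\right) \left(-352\right) = \left(102 + 30 \cdot 3\right) \left(-352\right) = \left(102 + 90\right) \left(-352\right) = 192 \left(-352\right) = -67584$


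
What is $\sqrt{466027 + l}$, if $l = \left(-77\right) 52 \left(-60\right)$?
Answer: $\sqrt{706267} \approx 840.4$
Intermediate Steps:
$l = 240240$ ($l = \left(-4004\right) \left(-60\right) = 240240$)
$\sqrt{466027 + l} = \sqrt{466027 + 240240} = \sqrt{706267}$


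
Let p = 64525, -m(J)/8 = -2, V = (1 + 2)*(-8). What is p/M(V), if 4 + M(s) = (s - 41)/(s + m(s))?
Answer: 516200/33 ≈ 15642.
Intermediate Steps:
V = -24 (V = 3*(-8) = -24)
m(J) = 16 (m(J) = -8*(-2) = 16)
M(s) = -4 + (-41 + s)/(16 + s) (M(s) = -4 + (s - 41)/(s + 16) = -4 + (-41 + s)/(16 + s))
p/M(V) = 64525/((3*(-35 - 1*(-24))/(16 - 24))) = 64525/((3*(-35 + 24)/(-8))) = 64525/((3*(-1/8)*(-11))) = 64525/(33/8) = 64525*(8/33) = 516200/33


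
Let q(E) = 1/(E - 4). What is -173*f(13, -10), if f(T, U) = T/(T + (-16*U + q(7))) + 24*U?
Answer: 1660281/40 ≈ 41507.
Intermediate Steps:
q(E) = 1/(-4 + E)
f(T, U) = 24*U + T/(⅓ + T - 16*U) (f(T, U) = T/(T + (-16*U + 1/(-4 + 7))) + 24*U = T/(T + (-16*U + 1/3)) + 24*U = T/(T + (-16*U + ⅓)) + 24*U = T/(T + (⅓ - 16*U)) + 24*U = T/(⅓ + T - 16*U) + 24*U = 24*U + T/(⅓ + T - 16*U))
-173*f(13, -10) = -519*(13 - 384*(-10)² + 8*(-10) + 24*13*(-10))/(1 - 48*(-10) + 3*13) = -519*(13 - 384*100 - 80 - 3120)/(1 + 480 + 39) = -519*(13 - 38400 - 80 - 3120)/520 = -519*(-41587)/520 = -173*(-9597/40) = 1660281/40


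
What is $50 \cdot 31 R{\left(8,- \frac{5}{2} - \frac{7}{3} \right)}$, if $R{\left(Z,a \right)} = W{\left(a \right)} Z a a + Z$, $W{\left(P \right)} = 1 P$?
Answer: $- \frac{37468150}{27} \approx -1.3877 \cdot 10^{6}$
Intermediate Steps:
$W{\left(P \right)} = P$
$R{\left(Z,a \right)} = Z + Z a^{3}$ ($R{\left(Z,a \right)} = a Z a a + Z = a Z a^{2} + Z = Z a^{3} + Z = Z + Z a^{3}$)
$50 \cdot 31 R{\left(8,- \frac{5}{2} - \frac{7}{3} \right)} = 50 \cdot 31 \cdot 8 \left(1 + \left(- \frac{5}{2} - \frac{7}{3}\right)^{3}\right) = 1550 \cdot 8 \left(1 + \left(\left(-5\right) \frac{1}{2} - \frac{7}{3}\right)^{3}\right) = 1550 \cdot 8 \left(1 + \left(- \frac{5}{2} - \frac{7}{3}\right)^{3}\right) = 1550 \cdot 8 \left(1 + \left(- \frac{29}{6}\right)^{3}\right) = 1550 \cdot 8 \left(1 - \frac{24389}{216}\right) = 1550 \cdot 8 \left(- \frac{24173}{216}\right) = 1550 \left(- \frac{24173}{27}\right) = - \frac{37468150}{27}$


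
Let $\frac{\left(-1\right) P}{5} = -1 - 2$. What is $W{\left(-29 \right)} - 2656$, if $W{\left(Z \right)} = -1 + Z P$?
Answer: $-3092$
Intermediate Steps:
$P = 15$ ($P = - 5 \left(-1 - 2\right) = \left(-5\right) \left(-3\right) = 15$)
$W{\left(Z \right)} = -1 + 15 Z$ ($W{\left(Z \right)} = -1 + Z 15 = -1 + 15 Z$)
$W{\left(-29 \right)} - 2656 = \left(-1 + 15 \left(-29\right)\right) - 2656 = \left(-1 - 435\right) - 2656 = -436 - 2656 = -3092$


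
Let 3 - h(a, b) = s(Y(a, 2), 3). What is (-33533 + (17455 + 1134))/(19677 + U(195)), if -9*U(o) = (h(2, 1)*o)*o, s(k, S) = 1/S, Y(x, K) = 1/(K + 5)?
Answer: -44832/25231 ≈ -1.7769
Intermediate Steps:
Y(x, K) = 1/(5 + K)
h(a, b) = 8/3 (h(a, b) = 3 - 1/3 = 8/3)
U(o) = -8*o**2/27 (U(o) = -8*o/3*o/9 = -8*o**2/27)
(-33533 + (17455 + 1134))/(19677 + U(195)) = (-33533 + (17455 + 1134))/(19677 - 8/27*195**2) = (-33533 + 18589)/(19677 - 8/27*38025) = -14944/(19677 - 33800/3) = -14944/25231/3 = -14944*3/25231 = -44832/25231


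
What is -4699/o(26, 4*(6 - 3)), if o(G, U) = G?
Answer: -4699/26 ≈ -180.73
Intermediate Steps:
-4699/o(26, 4*(6 - 3)) = -4699/26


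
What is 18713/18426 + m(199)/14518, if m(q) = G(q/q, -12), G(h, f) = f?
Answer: 135727111/133754334 ≈ 1.0147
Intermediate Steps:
m(q) = -12
18713/18426 + m(199)/14518 = 18713/18426 - 12/14518 = 18713*(1/18426) - 12*1/14518 = 18713/18426 - 6/7259 = 135727111/133754334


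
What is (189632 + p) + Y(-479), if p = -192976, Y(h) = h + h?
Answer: -4302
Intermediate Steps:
Y(h) = 2*h
(189632 + p) + Y(-479) = (189632 - 192976) + 2*(-479) = -3344 - 958 = -4302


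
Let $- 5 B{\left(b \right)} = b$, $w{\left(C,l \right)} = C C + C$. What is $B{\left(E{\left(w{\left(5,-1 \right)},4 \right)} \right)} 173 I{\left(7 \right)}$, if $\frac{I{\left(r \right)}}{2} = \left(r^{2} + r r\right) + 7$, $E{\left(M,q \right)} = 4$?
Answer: $-29064$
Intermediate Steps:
$w{\left(C,l \right)} = C + C^{2}$ ($w{\left(C,l \right)} = C^{2} + C = C + C^{2}$)
$I{\left(r \right)} = 14 + 4 r^{2}$ ($I{\left(r \right)} = 2 \left(\left(r^{2} + r r\right) + 7\right) = 2 \left(\left(r^{2} + r^{2}\right) + 7\right) = 2 \left(2 r^{2} + 7\right) = 2 \left(7 + 2 r^{2}\right) = 14 + 4 r^{2}$)
$B{\left(b \right)} = - \frac{b}{5}$
$B{\left(E{\left(w{\left(5,-1 \right)},4 \right)} \right)} 173 I{\left(7 \right)} = \left(- \frac{1}{5}\right) 4 \cdot 173 \left(14 + 4 \cdot 7^{2}\right) = \left(- \frac{4}{5}\right) 173 \left(14 + 4 \cdot 49\right) = - \frac{692 \left(14 + 196\right)}{5} = \left(- \frac{692}{5}\right) 210 = -29064$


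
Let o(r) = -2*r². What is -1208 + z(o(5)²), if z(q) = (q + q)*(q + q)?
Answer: 24998792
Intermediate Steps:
z(q) = 4*q² (z(q) = (2*q)*(2*q) = 4*q²)
-1208 + z(o(5)²) = -1208 + 4*((-2*5²)²)² = -1208 + 4*((-2*25)²)² = -1208 + 4*((-50)²)² = -1208 + 4*2500² = -1208 + 4*6250000 = -1208 + 25000000 = 24998792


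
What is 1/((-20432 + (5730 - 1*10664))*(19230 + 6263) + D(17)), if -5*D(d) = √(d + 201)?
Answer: -8083192975/5227040693687147941 + 5*√218/10454081387374295882 ≈ -1.5464e-9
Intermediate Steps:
D(d) = -√(201 + d)/5 (D(d) = -√(d + 201)/5 = -√(201 + d)/5)
1/((-20432 + (5730 - 1*10664))*(19230 + 6263) + D(17)) = 1/((-20432 + (5730 - 1*10664))*(19230 + 6263) - √(201 + 17)/5) = 1/((-20432 + (5730 - 10664))*25493 - √218/5) = 1/((-20432 - 4934)*25493 - √218/5) = 1/(-25366*25493 - √218/5) = 1/(-646655438 - √218/5)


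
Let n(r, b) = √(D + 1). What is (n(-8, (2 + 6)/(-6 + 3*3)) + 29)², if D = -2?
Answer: (29 + I)² ≈ 840.0 + 58.0*I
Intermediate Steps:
n(r, b) = I (n(r, b) = √(-2 + 1) = √(-1) = I)
(n(-8, (2 + 6)/(-6 + 3*3)) + 29)² = (I + 29)² = (29 + I)²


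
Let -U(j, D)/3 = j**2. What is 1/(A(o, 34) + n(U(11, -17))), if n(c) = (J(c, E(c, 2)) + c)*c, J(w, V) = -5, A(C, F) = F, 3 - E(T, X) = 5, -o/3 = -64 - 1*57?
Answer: 1/133618 ≈ 7.4840e-6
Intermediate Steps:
o = 363 (o = -3*(-64 - 1*57) = -3*(-64 - 57) = -3*(-121) = 363)
E(T, X) = -2 (E(T, X) = 3 - 1*5 = 3 - 5 = -2)
U(j, D) = -3*j**2
n(c) = c*(-5 + c) (n(c) = (-5 + c)*c = c*(-5 + c))
1/(A(o, 34) + n(U(11, -17))) = 1/(34 + (-3*11**2)*(-5 - 3*11**2)) = 1/(34 + (-3*121)*(-5 - 3*121)) = 1/(34 - 363*(-5 - 363)) = 1/(34 - 363*(-368)) = 1/(34 + 133584) = 1/133618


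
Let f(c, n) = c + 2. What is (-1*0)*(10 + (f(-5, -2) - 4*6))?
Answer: 0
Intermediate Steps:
f(c, n) = 2 + c
(-1*0)*(10 + (f(-5, -2) - 4*6)) = (-1*0)*(10 + ((2 - 5) - 4*6)) = 0*(10 + (-3 - 24)) = 0*(10 - 27) = 0*(-17) = 0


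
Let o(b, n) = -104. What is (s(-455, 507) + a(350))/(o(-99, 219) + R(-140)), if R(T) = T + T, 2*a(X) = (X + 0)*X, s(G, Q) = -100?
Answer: -30575/192 ≈ -159.24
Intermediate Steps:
a(X) = X²/2 (a(X) = ((X + 0)*X)/2 = (X*X)/2 = X²/2)
R(T) = 2*T
(s(-455, 507) + a(350))/(o(-99, 219) + R(-140)) = (-100 + (½)*350²)/(-104 + 2*(-140)) = (-100 + (½)*122500)/(-104 - 280) = (-100 + 61250)/(-384) = 61150*(-1/384) = -30575/192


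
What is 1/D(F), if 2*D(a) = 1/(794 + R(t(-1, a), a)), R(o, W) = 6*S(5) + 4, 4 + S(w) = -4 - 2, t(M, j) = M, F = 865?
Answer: 1476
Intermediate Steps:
S(w) = -10 (S(w) = -4 + (-4 - 2) = -4 - 6 = -10)
R(o, W) = -56 (R(o, W) = 6*(-10) + 4 = -60 + 4 = -56)
D(a) = 1/1476 (D(a) = 1/(2*(794 - 56)) = (½)/738 = (½)*(1/738) = 1/1476)
1/D(F) = 1/(1/1476) = 1476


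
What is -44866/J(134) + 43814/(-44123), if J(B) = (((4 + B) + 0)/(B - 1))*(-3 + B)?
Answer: -132040932193/398827797 ≈ -331.07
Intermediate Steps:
J(B) = (-3 + B)*(4 + B)/(-1 + B) (J(B) = ((4 + B)/(-1 + B))*(-3 + B) = (-3 + B)*(4 + B)/(-1 + B))
-44866/J(134) + 43814/(-44123) = -44866*(-1 + 134)/(-12 + 134 + 134²) + 43814/(-44123) = -44866*133/(-12 + 134 + 17956) + 43814*(-1/44123) = -44866/((1/133)*18078) - 43814/44123 = -44866/18078/133 - 43814/44123 = -44866*133/18078 - 43814/44123 = -2983589/9039 - 43814/44123 = -132040932193/398827797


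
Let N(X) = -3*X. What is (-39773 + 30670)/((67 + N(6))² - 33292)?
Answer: 9103/30891 ≈ 0.29468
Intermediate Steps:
(-39773 + 30670)/((67 + N(6))² - 33292) = (-39773 + 30670)/((67 - 3*6)² - 33292) = -9103/((67 - 18)² - 33292) = -9103/(49² - 33292) = -9103/(2401 - 33292) = -9103/(-30891) = -9103*(-1/30891) = 9103/30891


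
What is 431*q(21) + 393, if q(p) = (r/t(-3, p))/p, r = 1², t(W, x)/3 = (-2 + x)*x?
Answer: 9879272/25137 ≈ 393.02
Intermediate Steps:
t(W, x) = 3*x*(-2 + x) (t(W, x) = 3*((-2 + x)*x) = 3*(x*(-2 + x)) = 3*x*(-2 + x))
r = 1
q(p) = 1/(3*p²*(-2 + p)) (q(p) = (1/(3*p*(-2 + p)))/p = 1/(3*p²*(-2 + p)))
431*q(21) + 393 = 431*((⅓)/(21²*(-2 + 21))) + 393 = 431*((⅓)*(1/441)/19) + 393 = 431*((⅓)*(1/441)*(1/19)) + 393 = 431*(1/25137) + 393 = 431/25137 + 393 = 9879272/25137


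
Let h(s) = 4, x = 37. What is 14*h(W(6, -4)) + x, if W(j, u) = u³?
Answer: 93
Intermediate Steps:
14*h(W(6, -4)) + x = 14*4 + 37 = 56 + 37 = 93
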